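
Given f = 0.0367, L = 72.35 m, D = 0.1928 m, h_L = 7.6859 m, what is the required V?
Formula: h_L = f \frac{L}{D} \frac{V^2}{2g}
Substituting knowns: 7.6859 = 0.0367·(72.35/0.1928)·V²/(2·9.81)
Solving for V: V = √(7.6859·2·9.81/(0.0367·(72.35/0.1928))) = 3.309 m/s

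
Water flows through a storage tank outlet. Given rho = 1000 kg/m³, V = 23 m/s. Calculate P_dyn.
Formula: P_{dyn} = \frac{1}{2} \rho V^2
P_dyn = 0.5·1000·23²/1000 = 264.5 kPa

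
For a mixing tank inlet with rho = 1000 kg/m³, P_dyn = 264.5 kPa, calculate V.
Formula: P_{dyn} = \frac{1}{2} \rho V^2
Substituting knowns: 264.5 = 0.5·1000·V²/1000
Solving for V: V = √(2·(264.5·1000)/1000) = 23 m/s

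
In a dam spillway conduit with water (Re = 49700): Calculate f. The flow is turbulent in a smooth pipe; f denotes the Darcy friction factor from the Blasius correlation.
Formula: f = \frac{0.316}{Re^{0.25}}
f = 0.316/49700^0.25 = 0.02116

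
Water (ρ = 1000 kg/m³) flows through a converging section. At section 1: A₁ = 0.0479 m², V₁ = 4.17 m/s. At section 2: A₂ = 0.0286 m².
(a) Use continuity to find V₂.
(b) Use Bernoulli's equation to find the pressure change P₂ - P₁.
(a) Continuity: A₁V₁=A₂V₂ -> V₂=A₁V₁/A₂=0.0479*4.17/0.0286=6.98 m/s
(b) Bernoulli: P₂-P₁=0.5*rho*(V₁^2-V₂^2)/1000=0.5*1000*(4.17^2-6.98^2)/1000=-15.67 kPa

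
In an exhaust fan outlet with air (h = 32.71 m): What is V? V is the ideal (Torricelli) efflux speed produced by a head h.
Formula: V = \sqrt{2 g h}
V = √(2·9.81·32.71) = 25.33 m/s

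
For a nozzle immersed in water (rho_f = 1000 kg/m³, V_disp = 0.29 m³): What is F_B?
Formula: F_B = \rho_f g V_{disp}
F_B = 1000·9.81·0.29 = 2845 N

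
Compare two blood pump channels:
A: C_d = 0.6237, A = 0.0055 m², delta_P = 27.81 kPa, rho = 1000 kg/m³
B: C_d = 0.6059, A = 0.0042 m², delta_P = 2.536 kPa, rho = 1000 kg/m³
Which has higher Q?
Q(A) = 25.58 L/s, Q(B) = 5.731 L/s. Answer: A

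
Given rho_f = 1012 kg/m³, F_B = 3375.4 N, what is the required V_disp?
Formula: F_B = \rho_f g V_{disp}
Substituting knowns: 3375.4 = 1012·9.81·V_disp
Solving for V_disp: V_disp = 3375.4/(1012·9.81) = 0.34 m³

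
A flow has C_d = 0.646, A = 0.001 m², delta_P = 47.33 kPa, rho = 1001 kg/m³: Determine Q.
Formula: Q = C_d A \sqrt{\frac{2 \Delta P}{\rho}}
Q = 0.646·0.001·√(2·(47.33·1000)/1001)·1000 = 6.282 L/s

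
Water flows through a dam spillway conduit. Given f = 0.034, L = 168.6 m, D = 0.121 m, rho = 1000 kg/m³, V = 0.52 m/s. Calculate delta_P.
Formula: \Delta P = f \frac{L}{D} \frac{\rho V^2}{2}
delta_P = 0.034·(168.6/0.121)·0.5·1000·0.52²/1000 = 6.405 kPa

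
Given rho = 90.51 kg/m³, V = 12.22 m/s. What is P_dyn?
Formula: P_{dyn} = \frac{1}{2} \rho V^2
P_dyn = 0.5·90.51·12.22²/1000 = 6.758 kPa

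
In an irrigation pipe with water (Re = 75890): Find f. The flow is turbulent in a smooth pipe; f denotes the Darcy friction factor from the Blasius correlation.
Formula: f = \frac{0.316}{Re^{0.25}}
f = 0.316/75890^0.25 = 0.01904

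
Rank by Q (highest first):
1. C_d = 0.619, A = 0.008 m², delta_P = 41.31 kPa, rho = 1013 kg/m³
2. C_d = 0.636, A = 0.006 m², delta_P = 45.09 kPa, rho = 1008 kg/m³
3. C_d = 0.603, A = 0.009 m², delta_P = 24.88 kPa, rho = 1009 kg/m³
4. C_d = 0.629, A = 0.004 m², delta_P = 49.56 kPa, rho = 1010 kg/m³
Case 1: Q = 44.72 L/s
Case 2: Q = 36.09 L/s
Case 3: Q = 38.11 L/s
Case 4: Q = 24.92 L/s
Ranking (highest first): 1, 3, 2, 4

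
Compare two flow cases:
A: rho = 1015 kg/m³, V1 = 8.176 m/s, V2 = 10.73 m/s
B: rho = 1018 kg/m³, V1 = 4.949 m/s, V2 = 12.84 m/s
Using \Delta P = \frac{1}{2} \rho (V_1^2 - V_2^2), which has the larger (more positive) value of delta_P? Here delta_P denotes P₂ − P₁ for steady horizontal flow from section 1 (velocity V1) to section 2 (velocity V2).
delta_P(A) = -24.51 kPa, delta_P(B) = -71.45 kPa. Answer: A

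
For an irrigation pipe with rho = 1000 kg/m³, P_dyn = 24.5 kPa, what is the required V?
Formula: P_{dyn} = \frac{1}{2} \rho V^2
Substituting knowns: 24.5 = 0.5·1000·V²/1000
Solving for V: V = √(2·(24.5·1000)/1000) = 7 m/s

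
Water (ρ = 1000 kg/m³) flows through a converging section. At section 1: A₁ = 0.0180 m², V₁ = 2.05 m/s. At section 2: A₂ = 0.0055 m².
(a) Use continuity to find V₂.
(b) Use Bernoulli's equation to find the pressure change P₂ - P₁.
(a) Continuity: A₁V₁=A₂V₂ -> V₂=A₁V₁/A₂=0.0180*2.05/0.0055=6.71 m/s
(b) Bernoulli: P₂-P₁=0.5*rho*(V₁^2-V₂^2)/1000=0.5*1000*(2.05^2-6.71^2)/1000=-20.41 kPa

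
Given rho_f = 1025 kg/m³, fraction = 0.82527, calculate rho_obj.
Formula: f_{sub} = \frac{\rho_{obj}}{\rho_f}
Substituting knowns: 0.82527 = rho_obj/1025
Solving for rho_obj: rho_obj = 0.82527·1025 = 845.9 kg/m³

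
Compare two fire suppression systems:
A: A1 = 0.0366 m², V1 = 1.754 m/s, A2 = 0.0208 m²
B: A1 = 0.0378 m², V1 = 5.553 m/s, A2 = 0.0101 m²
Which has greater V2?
V2(A) = 3.086 m/s, V2(B) = 20.78 m/s. Answer: B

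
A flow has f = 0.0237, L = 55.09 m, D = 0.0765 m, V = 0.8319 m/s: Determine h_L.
Formula: h_L = f \frac{L}{D} \frac{V^2}{2g}
h_L = 0.0237·(55.09/0.0765)·0.8319²/(2·9.81) = 0.602 m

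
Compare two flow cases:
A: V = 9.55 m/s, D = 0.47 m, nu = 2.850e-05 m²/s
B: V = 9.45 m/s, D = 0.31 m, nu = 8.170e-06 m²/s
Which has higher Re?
Re(A) = 157491, Re(B) = 358568. Answer: B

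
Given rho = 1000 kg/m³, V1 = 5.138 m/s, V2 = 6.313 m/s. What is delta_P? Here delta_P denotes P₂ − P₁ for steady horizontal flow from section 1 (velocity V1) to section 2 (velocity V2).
Formula: \Delta P = \frac{1}{2} \rho (V_1^2 - V_2^2)
delta_P = 0.5·1000·(5.138² − 6.313²)/1000 = -6.727 kPa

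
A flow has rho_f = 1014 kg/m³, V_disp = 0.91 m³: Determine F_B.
Formula: F_B = \rho_f g V_{disp}
F_B = 1014·9.81·0.91 = 9052 N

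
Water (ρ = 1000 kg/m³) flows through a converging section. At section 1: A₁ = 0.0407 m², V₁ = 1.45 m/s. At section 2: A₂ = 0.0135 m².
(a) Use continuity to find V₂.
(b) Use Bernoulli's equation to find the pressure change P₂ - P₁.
(a) Continuity: A₁V₁=A₂V₂ -> V₂=A₁V₁/A₂=0.0407*1.45/0.0135=4.37 m/s
(b) Bernoulli: P₂-P₁=0.5*rho*(V₁^2-V₂^2)/1000=0.5*1000*(1.45^2-4.37^2)/1000=-8.497 kPa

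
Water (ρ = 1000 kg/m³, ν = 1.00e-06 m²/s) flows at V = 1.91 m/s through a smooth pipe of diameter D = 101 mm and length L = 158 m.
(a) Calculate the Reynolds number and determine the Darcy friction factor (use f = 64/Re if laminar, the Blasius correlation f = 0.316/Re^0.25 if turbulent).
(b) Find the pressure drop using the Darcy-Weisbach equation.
(a) Re = V·D/ν = 1.91·0.101/1.00e-06 = 192910 → turbulent (Re > 4000); f = 0.316/Re^0.25 = 0.316/192910^0.25 = 0.015078 (Blasius is strictly valid for Re ≲ 1e5; used here as the smooth-pipe estimate the problem specifies)
(b) Darcy-Weisbach: ΔP = f·(L/D)·½ρV²/1000 = 0.015078·(158/0.101)·½·1000·1.91²/1000 = 43.02 kPa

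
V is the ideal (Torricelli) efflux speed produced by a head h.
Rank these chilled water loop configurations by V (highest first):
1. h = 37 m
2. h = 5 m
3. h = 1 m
Case 1: V = 26.94 m/s
Case 2: V = 9.905 m/s
Case 3: V = 4.429 m/s
Ranking (highest first): 1, 2, 3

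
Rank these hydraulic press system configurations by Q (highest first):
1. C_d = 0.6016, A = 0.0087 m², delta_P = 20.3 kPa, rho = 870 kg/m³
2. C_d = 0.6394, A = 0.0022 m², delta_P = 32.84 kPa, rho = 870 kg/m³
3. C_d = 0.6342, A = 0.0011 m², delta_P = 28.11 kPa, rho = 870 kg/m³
Case 1: Q = 35.75 L/s
Case 2: Q = 12.22 L/s
Case 3: Q = 5.608 L/s
Ranking (highest first): 1, 2, 3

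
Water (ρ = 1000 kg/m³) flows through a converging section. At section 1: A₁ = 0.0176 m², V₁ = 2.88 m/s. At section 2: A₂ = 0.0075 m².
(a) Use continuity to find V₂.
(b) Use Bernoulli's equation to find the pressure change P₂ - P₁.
(a) Continuity: A₁V₁=A₂V₂ -> V₂=A₁V₁/A₂=0.0176*2.88/0.0075=6.76 m/s
(b) Bernoulli: P₂-P₁=0.5*rho*(V₁^2-V₂^2)/1000=0.5*1000*(2.88^2-6.76^2)/1000=-18.7 kPa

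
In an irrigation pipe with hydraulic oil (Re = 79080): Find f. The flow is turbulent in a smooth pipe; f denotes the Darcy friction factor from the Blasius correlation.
Formula: f = \frac{0.316}{Re^{0.25}}
f = 0.316/79080^0.25 = 0.01884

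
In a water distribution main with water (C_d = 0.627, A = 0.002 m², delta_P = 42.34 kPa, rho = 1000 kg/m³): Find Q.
Formula: Q = C_d A \sqrt{\frac{2 \Delta P}{\rho}}
Q = 0.627·0.002·√(2·(42.34·1000)/1000)·1000 = 11.54 L/s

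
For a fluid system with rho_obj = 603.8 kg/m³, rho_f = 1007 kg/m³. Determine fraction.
Formula: f_{sub} = \frac{\rho_{obj}}{\rho_f}
fraction = 603.8/1007 = 0.5996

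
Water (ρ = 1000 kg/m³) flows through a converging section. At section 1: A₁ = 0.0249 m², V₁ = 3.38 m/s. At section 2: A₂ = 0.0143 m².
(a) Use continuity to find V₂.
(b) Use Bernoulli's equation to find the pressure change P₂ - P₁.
(a) Continuity: A₁V₁=A₂V₂ -> V₂=A₁V₁/A₂=0.0249*3.38/0.0143=5.89 m/s
(b) Bernoulli: P₂-P₁=0.5*rho*(V₁^2-V₂^2)/1000=0.5*1000*(3.38^2-5.89^2)/1000=-11.63 kPa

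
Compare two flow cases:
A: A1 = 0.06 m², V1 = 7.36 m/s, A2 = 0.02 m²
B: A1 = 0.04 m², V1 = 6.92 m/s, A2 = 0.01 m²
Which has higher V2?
V2(A) = 22.08 m/s, V2(B) = 27.68 m/s. Answer: B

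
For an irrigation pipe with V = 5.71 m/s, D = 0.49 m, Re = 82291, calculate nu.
Formula: Re = \frac{V D}{\nu}
Substituting knowns: 82291 = 5.71·0.49/nu
Solving for nu: nu = 5.71·0.49/82291 = 3.400e-05 m²/s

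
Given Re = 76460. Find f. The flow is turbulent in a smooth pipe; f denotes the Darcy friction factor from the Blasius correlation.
Formula: f = \frac{0.316}{Re^{0.25}}
f = 0.316/76460^0.25 = 0.019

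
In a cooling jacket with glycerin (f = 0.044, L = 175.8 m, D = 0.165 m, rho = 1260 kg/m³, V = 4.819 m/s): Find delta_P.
Formula: \Delta P = f \frac{L}{D} \frac{\rho V^2}{2}
delta_P = 0.044·(175.8/0.165)·0.5·1260·4.819²/1000 = 685.9 kPa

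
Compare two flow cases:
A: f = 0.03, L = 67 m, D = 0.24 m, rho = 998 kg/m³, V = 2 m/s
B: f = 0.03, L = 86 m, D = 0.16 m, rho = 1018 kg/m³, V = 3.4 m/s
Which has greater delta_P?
delta_P(A) = 16.72 kPa, delta_P(B) = 94.88 kPa. Answer: B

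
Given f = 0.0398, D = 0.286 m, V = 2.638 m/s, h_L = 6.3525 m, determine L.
Formula: h_L = f \frac{L}{D} \frac{V^2}{2g}
Substituting knowns: 6.3525 = 0.0398·(L/0.286)·2.638²/(2·9.81)
Solving for L: L = 6.3525·2·9.81·0.286/(0.0398·2.638²) = 128.7 m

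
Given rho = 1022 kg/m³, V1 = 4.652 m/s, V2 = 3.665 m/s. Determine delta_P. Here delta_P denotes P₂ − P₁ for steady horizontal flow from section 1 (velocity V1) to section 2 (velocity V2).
Formula: \Delta P = \frac{1}{2} \rho (V_1^2 - V_2^2)
delta_P = 0.5·1022·(4.652² − 3.665²)/1000 = 4.195 kPa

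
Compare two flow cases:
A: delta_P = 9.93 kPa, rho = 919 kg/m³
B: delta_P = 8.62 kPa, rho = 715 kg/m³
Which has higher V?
V(A) = 4.649 m/s, V(B) = 4.91 m/s. Answer: B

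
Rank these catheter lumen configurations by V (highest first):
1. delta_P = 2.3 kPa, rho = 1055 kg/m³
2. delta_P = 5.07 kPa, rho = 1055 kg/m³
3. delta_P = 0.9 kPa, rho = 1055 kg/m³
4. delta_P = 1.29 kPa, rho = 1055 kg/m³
Case 1: V = 2.088 m/s
Case 2: V = 3.1 m/s
Case 3: V = 1.306 m/s
Case 4: V = 1.564 m/s
Ranking (highest first): 2, 1, 4, 3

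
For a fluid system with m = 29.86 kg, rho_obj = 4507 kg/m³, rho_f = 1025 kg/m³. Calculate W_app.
Formula: W_{app} = mg\left(1 - \frac{\rho_f}{\rho_{obj}}\right)
W_app = 29.86·9.81·(1 − 1025/4507) = 226.3 N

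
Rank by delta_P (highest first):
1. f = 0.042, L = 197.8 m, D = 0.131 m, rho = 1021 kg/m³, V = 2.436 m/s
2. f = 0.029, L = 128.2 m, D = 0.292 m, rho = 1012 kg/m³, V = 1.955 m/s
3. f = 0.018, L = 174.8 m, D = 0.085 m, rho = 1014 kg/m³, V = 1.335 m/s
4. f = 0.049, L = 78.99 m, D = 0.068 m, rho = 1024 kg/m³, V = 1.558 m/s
Case 1: delta_P = 192.1 kPa
Case 2: delta_P = 24.62 kPa
Case 3: delta_P = 33.45 kPa
Case 4: delta_P = 70.74 kPa
Ranking (highest first): 1, 4, 3, 2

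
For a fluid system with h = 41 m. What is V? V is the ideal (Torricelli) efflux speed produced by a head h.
Formula: V = \sqrt{2 g h}
V = √(2·9.81·41) = 28.36 m/s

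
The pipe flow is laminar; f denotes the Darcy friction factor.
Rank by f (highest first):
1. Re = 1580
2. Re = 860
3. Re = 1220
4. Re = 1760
Case 1: f = 0.04051
Case 2: f = 0.07442
Case 3: f = 0.05246
Case 4: f = 0.03636
Ranking (highest first): 2, 3, 1, 4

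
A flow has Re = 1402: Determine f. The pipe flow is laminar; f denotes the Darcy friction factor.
Formula: f = \frac{64}{Re}
f = 64/1402 = 0.04565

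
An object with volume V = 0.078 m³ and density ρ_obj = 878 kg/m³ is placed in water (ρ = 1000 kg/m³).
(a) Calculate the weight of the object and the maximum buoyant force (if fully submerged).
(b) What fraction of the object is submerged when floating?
(a) W=rho_obj*g*V=878*9.81*0.078=671.8 N; F_B(max)=rho*g*V=1000*9.81*0.078=765.2 N
(b) Floating fraction=rho_obj/rho=878/1000=0.878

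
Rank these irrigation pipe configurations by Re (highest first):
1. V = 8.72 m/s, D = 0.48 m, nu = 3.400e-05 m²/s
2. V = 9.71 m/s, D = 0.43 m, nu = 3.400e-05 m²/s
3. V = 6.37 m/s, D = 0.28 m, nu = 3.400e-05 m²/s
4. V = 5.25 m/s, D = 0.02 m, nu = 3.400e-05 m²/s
Case 1: Re = 123106
Case 2: Re = 122803
Case 3: Re = 52459
Case 4: Re = 3088
Ranking (highest first): 1, 2, 3, 4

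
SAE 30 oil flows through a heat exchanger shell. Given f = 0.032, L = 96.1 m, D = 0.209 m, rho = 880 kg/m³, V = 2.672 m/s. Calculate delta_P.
Formula: \Delta P = f \frac{L}{D} \frac{\rho V^2}{2}
delta_P = 0.032·(96.1/0.209)·0.5·880·2.672²/1000 = 46.22 kPa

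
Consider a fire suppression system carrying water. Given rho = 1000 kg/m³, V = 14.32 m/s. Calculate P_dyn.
Formula: P_{dyn} = \frac{1}{2} \rho V^2
P_dyn = 0.5·1000·14.32²/1000 = 102.5 kPa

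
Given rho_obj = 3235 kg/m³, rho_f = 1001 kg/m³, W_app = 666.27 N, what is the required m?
Formula: W_{app} = mg\left(1 - \frac{\rho_f}{\rho_{obj}}\right)
Substituting knowns: 666.27 = m·9.81·(1 − 1001/3235)
Solving for m: m = 666.27/(9.81·(1 − 1001/3235)) = 98.35 kg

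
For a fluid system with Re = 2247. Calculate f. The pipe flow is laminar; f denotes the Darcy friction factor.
Formula: f = \frac{64}{Re}
f = 64/2247 = 0.02848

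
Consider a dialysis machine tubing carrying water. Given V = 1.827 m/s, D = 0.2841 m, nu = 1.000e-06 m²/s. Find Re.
Formula: Re = \frac{V D}{\nu}
Re = 1.827·0.2841/1.000e-06 = 519051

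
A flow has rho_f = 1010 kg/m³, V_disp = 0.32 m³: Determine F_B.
Formula: F_B = \rho_f g V_{disp}
F_B = 1010·9.81·0.32 = 3171 N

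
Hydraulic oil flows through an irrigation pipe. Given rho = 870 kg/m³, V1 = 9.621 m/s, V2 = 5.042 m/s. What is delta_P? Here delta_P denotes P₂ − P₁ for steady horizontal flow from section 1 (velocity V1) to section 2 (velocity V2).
Formula: \Delta P = \frac{1}{2} \rho (V_1^2 - V_2^2)
delta_P = 0.5·870·(9.621² − 5.042²)/1000 = 29.21 kPa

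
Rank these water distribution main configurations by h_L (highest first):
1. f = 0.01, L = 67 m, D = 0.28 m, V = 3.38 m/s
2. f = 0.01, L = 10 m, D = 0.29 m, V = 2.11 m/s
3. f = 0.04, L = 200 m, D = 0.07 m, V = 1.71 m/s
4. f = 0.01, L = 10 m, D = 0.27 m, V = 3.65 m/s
Case 1: h_L = 1.393 m
Case 2: h_L = 0.07825 m
Case 3: h_L = 17.03 m
Case 4: h_L = 0.2515 m
Ranking (highest first): 3, 1, 4, 2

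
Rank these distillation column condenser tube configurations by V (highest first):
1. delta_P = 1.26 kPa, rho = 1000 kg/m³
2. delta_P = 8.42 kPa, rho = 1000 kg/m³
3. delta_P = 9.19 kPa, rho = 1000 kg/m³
Case 1: V = 1.587 m/s
Case 2: V = 4.104 m/s
Case 3: V = 4.287 m/s
Ranking (highest first): 3, 2, 1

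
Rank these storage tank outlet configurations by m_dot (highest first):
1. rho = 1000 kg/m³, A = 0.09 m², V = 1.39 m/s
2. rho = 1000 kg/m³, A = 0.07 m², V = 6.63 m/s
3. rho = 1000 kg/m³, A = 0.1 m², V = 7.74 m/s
Case 1: m_dot = 125.1 kg/s
Case 2: m_dot = 464.1 kg/s
Case 3: m_dot = 774 kg/s
Ranking (highest first): 3, 2, 1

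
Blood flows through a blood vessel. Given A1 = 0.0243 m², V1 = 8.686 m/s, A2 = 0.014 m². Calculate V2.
Formula: V_2 = \frac{A_1 V_1}{A_2}
V2 = 0.0243·8.686/0.014 = 15.08 m/s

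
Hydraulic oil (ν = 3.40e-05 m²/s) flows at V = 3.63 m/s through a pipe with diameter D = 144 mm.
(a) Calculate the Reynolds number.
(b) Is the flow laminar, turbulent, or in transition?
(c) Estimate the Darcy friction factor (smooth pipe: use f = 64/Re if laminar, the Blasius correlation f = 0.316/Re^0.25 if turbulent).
(a) Re = V·D/ν = 3.63·0.144/3.40e-05 = 15374
(b) Flow regime: turbulent (Re > 4000)
(c) Friction factor: f = 0.316/Re^0.25 = 0.316/15374^0.25 = 0.02838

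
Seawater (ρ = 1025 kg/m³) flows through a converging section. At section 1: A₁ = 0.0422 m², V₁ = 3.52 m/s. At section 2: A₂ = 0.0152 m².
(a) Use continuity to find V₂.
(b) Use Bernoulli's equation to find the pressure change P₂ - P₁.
(a) Continuity: A₁V₁=A₂V₂ -> V₂=A₁V₁/A₂=0.0422*3.52/0.0152=9.77 m/s
(b) Bernoulli: P₂-P₁=0.5*rho*(V₁^2-V₂^2)/1000=0.5*1025*(3.52^2-9.77^2)/1000=-42.57 kPa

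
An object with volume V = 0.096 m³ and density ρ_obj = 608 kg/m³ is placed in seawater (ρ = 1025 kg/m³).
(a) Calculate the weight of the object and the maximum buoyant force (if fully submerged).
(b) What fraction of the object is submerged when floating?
(a) W=rho_obj*g*V=608*9.81*0.096=572.6 N; F_B(max)=rho*g*V=1025*9.81*0.096=965.3 N
(b) Floating fraction=rho_obj/rho=608/1025=0.593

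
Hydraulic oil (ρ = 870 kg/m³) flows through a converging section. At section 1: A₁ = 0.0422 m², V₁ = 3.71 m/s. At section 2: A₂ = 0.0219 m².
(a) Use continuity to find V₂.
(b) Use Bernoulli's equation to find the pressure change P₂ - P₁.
(a) Continuity: A₁V₁=A₂V₂ -> V₂=A₁V₁/A₂=0.0422*3.71/0.0219=7.15 m/s
(b) Bernoulli: P₂-P₁=0.5*rho*(V₁^2-V₂^2)/1000=0.5*870*(3.71^2-7.15^2)/1000=-16.25 kPa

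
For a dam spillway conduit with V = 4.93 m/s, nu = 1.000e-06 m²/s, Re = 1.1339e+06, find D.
Formula: Re = \frac{V D}{\nu}
Substituting knowns: 1.1339e+06 = 4.93·D/1.000e-06
Solving for D: D = 1.1339e+06·1.000e-06/4.93 = 0.23 m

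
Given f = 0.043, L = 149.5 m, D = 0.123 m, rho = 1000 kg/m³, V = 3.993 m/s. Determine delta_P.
Formula: \Delta P = f \frac{L}{D} \frac{\rho V^2}{2}
delta_P = 0.043·(149.5/0.123)·0.5·1000·3.993²/1000 = 416.7 kPa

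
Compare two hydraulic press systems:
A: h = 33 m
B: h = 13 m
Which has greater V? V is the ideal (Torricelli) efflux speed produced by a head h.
V(A) = 25.45 m/s, V(B) = 15.97 m/s. Answer: A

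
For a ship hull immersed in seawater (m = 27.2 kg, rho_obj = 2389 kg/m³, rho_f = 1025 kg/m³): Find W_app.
Formula: W_{app} = mg\left(1 - \frac{\rho_f}{\rho_{obj}}\right)
W_app = 27.2·9.81·(1 − 1025/2389) = 152.3 N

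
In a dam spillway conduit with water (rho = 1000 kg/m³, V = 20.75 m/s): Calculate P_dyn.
Formula: P_{dyn} = \frac{1}{2} \rho V^2
P_dyn = 0.5·1000·20.75²/1000 = 215.3 kPa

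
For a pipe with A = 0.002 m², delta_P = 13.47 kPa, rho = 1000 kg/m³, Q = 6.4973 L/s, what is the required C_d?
Formula: Q = C_d A \sqrt{\frac{2 \Delta P}{\rho}}
Substituting knowns: 6.4973 = C_d·0.002·√(2·(13.47·1000)/1000)·1000
Solving for C_d: C_d = (6.4973/1000)/(0.002·√(2·(13.47·1000)/1000)) = 0.6259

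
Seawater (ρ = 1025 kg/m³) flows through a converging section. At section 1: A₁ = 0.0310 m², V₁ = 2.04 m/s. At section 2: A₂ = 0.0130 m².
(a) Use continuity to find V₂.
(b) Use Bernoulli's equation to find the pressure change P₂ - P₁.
(a) Continuity: A₁V₁=A₂V₂ -> V₂=A₁V₁/A₂=0.0310*2.04/0.0130=4.86 m/s
(b) Bernoulli: P₂-P₁=0.5*rho*(V₁^2-V₂^2)/1000=0.5*1025*(2.04^2-4.86^2)/1000=-9.972 kPa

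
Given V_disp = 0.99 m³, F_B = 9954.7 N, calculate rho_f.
Formula: F_B = \rho_f g V_{disp}
Substituting knowns: 9954.7 = rho_f·9.81·0.99
Solving for rho_f: rho_f = 9954.7/(9.81·0.99) = 1025 kg/m³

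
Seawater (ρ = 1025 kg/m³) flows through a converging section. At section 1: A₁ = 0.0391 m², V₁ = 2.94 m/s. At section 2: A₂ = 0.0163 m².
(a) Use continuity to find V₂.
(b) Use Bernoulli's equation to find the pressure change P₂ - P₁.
(a) Continuity: A₁V₁=A₂V₂ -> V₂=A₁V₁/A₂=0.0391*2.94/0.0163=7.05 m/s
(b) Bernoulli: P₂-P₁=0.5*rho*(V₁^2-V₂^2)/1000=0.5*1025*(2.94^2-7.05^2)/1000=-21.04 kPa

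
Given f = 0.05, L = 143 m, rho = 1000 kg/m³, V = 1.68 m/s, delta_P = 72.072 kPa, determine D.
Formula: \Delta P = f \frac{L}{D} \frac{\rho V^2}{2}
Substituting knowns: 72.072 = 0.05·(143/D)·0.5·1000·1.68²/1000
Solving for D: D = 0.05·143·0.5·1000·1.68²/(72.072·1000) = 0.14 m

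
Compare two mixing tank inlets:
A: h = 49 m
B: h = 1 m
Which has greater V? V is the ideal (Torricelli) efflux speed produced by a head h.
V(A) = 31.01 m/s, V(B) = 4.429 m/s. Answer: A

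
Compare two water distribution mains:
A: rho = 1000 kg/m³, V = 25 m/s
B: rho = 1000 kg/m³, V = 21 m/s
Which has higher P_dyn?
P_dyn(A) = 312.5 kPa, P_dyn(B) = 220.5 kPa. Answer: A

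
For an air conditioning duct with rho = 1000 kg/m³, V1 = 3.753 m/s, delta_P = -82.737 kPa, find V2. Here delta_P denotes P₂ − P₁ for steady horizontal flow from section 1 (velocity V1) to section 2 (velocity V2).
Formula: \Delta P = \frac{1}{2} \rho (V_1^2 - V_2^2)
Substituting knowns: -82.737 = 0.5·1000·(3.753² − V2²)/1000
Solving for V2: V2 = √(3.753² − 2·(-82.737·1000)/1000) = 13.4 m/s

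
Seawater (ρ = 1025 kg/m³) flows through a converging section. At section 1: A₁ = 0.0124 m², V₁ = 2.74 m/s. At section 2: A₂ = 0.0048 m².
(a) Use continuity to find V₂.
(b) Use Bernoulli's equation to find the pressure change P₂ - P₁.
(a) Continuity: A₁V₁=A₂V₂ -> V₂=A₁V₁/A₂=0.0124*2.74/0.0048=7.08 m/s
(b) Bernoulli: P₂-P₁=0.5*rho*(V₁^2-V₂^2)/1000=0.5*1025*(2.74^2-7.08^2)/1000=-21.84 kPa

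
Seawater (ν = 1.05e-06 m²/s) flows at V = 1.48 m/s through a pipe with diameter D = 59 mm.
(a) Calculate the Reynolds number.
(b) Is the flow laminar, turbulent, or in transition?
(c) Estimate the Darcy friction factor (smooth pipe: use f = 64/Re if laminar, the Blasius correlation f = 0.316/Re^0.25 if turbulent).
(a) Re = V·D/ν = 1.48·0.059/1.05e-06 = 83162
(b) Flow regime: turbulent (Re > 4000)
(c) Friction factor: f = 0.316/Re^0.25 = 0.316/83162^0.25 = 0.01861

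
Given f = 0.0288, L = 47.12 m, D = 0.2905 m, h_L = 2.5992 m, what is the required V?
Formula: h_L = f \frac{L}{D} \frac{V^2}{2g}
Substituting knowns: 2.5992 = 0.0288·(47.12/0.2905)·V²/(2·9.81)
Solving for V: V = √(2.5992·2·9.81/(0.0288·(47.12/0.2905))) = 3.304 m/s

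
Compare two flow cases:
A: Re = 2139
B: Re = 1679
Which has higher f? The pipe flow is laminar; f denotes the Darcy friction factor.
f(A) = 0.02992, f(B) = 0.03812. Answer: B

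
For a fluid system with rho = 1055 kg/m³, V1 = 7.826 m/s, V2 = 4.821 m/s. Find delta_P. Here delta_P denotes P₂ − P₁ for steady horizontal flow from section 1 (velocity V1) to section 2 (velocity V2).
Formula: \Delta P = \frac{1}{2} \rho (V_1^2 - V_2^2)
delta_P = 0.5·1055·(7.826² − 4.821²)/1000 = 20.05 kPa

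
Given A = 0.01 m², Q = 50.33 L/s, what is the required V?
Formula: Q = A V
Substituting knowns: 50.33 = 0.01·V·1000
Solving for V: V = (50.33/1000)/0.01 = 5.033 m/s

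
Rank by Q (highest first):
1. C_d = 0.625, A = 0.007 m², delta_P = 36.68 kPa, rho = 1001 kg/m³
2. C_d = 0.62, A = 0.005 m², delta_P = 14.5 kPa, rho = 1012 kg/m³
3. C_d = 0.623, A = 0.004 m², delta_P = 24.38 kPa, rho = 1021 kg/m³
Case 1: Q = 37.45 L/s
Case 2: Q = 16.59 L/s
Case 3: Q = 17.22 L/s
Ranking (highest first): 1, 3, 2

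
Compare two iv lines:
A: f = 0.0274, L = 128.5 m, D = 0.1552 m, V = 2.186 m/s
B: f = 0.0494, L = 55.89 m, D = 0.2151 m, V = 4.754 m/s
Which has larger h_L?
h_L(A) = 5.525 m, h_L(B) = 14.79 m. Answer: B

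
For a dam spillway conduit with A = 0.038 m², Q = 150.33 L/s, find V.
Formula: Q = A V
Substituting knowns: 150.33 = 0.038·V·1000
Solving for V: V = (150.33/1000)/0.038 = 3.956 m/s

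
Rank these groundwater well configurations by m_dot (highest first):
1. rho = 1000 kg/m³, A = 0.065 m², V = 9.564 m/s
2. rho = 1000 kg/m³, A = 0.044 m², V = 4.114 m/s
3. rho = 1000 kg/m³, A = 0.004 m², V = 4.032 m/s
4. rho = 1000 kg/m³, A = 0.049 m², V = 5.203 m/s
Case 1: m_dot = 621.7 kg/s
Case 2: m_dot = 181 kg/s
Case 3: m_dot = 16.13 kg/s
Case 4: m_dot = 254.9 kg/s
Ranking (highest first): 1, 4, 2, 3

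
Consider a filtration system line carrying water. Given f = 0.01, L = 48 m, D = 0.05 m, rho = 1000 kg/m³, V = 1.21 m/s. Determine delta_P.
Formula: \Delta P = f \frac{L}{D} \frac{\rho V^2}{2}
delta_P = 0.01·(48/0.05)·0.5·1000·1.21²/1000 = 7.028 kPa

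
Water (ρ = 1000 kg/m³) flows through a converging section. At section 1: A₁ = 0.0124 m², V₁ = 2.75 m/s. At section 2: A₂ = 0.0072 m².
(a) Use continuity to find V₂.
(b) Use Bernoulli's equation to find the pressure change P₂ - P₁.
(a) Continuity: A₁V₁=A₂V₂ -> V₂=A₁V₁/A₂=0.0124*2.75/0.0072=4.74 m/s
(b) Bernoulli: P₂-P₁=0.5*rho*(V₁^2-V₂^2)/1000=0.5*1000*(2.75^2-4.74^2)/1000=-7.453 kPa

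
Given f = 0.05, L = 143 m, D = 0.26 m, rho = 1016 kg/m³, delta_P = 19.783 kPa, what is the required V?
Formula: \Delta P = f \frac{L}{D} \frac{\rho V^2}{2}
Substituting knowns: 19.783 = 0.05·(143/0.26)·0.5·1016·V²/1000
Solving for V: V = √((19.783·1000)/(0.05·(143/0.26)·0.5·1016)) = 1.19 m/s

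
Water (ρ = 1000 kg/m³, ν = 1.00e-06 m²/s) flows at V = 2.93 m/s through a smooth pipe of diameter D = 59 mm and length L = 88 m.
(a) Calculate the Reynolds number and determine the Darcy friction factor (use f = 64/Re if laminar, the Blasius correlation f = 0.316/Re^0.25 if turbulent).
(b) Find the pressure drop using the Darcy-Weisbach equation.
(a) Re = V·D/ν = 2.93·0.059/1.00e-06 = 172870 → turbulent (Re > 4000); f = 0.316/Re^0.25 = 0.316/172870^0.25 = 0.015497 (Blasius is strictly valid for Re ≲ 1e5; used here as the smooth-pipe estimate the problem specifies)
(b) Darcy-Weisbach: ΔP = f·(L/D)·½ρV²/1000 = 0.015497·(88/0.059)·½·1000·2.93²/1000 = 99.22 kPa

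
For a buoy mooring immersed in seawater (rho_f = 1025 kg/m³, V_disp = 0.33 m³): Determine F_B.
Formula: F_B = \rho_f g V_{disp}
F_B = 1025·9.81·0.33 = 3318 N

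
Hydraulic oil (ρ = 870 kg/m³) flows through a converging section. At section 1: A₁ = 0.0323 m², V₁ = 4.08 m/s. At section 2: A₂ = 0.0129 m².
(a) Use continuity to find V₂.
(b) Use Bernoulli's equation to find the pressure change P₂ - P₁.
(a) Continuity: A₁V₁=A₂V₂ -> V₂=A₁V₁/A₂=0.0323*4.08/0.0129=10.22 m/s
(b) Bernoulli: P₂-P₁=0.5*rho*(V₁^2-V₂^2)/1000=0.5*870*(4.08^2-10.22^2)/1000=-38.19 kPa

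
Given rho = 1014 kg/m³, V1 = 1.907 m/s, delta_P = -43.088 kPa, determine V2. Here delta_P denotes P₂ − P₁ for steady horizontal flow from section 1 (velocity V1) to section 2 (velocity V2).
Formula: \Delta P = \frac{1}{2} \rho (V_1^2 - V_2^2)
Substituting knowns: -43.088 = 0.5·1014·(1.907² − V2²)/1000
Solving for V2: V2 = √(1.907² − 2·(-43.088·1000)/1014) = 9.414 m/s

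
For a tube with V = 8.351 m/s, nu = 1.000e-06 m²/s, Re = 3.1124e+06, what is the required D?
Formula: Re = \frac{V D}{\nu}
Substituting knowns: 3.1124e+06 = 8.351·D/1.000e-06
Solving for D: D = 3.1124e+06·1.000e-06/8.351 = 0.3727 m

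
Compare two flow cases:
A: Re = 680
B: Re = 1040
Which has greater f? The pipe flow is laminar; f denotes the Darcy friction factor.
f(A) = 0.09412, f(B) = 0.06154. Answer: A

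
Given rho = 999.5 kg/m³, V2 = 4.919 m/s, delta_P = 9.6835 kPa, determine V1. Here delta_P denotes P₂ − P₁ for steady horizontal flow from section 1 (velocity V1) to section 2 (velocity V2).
Formula: \Delta P = \frac{1}{2} \rho (V_1^2 - V_2^2)
Substituting knowns: 9.6835 = 0.5·999.5·(V1² − 4.919²)/1000
Solving for V1: V1 = √(4.919² + 2·(9.6835·1000)/999.5) = 6.601 m/s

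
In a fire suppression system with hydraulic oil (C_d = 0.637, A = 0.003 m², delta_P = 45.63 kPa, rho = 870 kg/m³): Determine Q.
Formula: Q = C_d A \sqrt{\frac{2 \Delta P}{\rho}}
Q = 0.637·0.003·√(2·(45.63·1000)/870)·1000 = 19.57 L/s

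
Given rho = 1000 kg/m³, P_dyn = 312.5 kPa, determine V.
Formula: P_{dyn} = \frac{1}{2} \rho V^2
Substituting knowns: 312.5 = 0.5·1000·V²/1000
Solving for V: V = √(2·(312.5·1000)/1000) = 25 m/s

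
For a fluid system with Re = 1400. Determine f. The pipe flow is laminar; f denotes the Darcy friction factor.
Formula: f = \frac{64}{Re}
f = 64/1400 = 0.04571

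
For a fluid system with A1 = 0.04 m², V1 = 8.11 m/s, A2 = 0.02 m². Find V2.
Formula: V_2 = \frac{A_1 V_1}{A_2}
V2 = 0.04·8.11/0.02 = 16.22 m/s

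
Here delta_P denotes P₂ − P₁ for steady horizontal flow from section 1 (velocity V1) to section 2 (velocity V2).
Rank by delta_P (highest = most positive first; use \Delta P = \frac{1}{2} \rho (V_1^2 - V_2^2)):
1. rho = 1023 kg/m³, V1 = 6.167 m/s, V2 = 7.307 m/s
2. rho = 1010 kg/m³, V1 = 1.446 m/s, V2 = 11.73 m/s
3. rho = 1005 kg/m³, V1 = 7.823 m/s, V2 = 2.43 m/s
Case 1: delta_P = -7.857 kPa
Case 2: delta_P = -68.43 kPa
Case 3: delta_P = 27.79 kPa
Ranking (highest first): 3, 1, 2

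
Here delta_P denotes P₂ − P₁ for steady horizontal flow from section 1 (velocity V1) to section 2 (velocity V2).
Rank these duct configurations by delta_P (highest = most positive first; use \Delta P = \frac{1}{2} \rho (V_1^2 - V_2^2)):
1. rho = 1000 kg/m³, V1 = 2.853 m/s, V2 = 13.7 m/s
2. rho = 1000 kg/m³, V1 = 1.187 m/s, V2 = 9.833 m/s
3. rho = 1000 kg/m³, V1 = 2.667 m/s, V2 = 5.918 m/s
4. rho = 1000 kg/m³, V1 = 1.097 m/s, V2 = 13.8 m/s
Case 1: delta_P = -89.78 kPa
Case 2: delta_P = -47.64 kPa
Case 3: delta_P = -13.95 kPa
Case 4: delta_P = -94.62 kPa
Ranking (highest first): 3, 2, 1, 4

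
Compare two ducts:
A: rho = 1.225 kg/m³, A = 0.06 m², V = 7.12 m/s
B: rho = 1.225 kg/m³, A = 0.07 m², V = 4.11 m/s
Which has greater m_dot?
m_dot(A) = 0.5233 kg/s, m_dot(B) = 0.3524 kg/s. Answer: A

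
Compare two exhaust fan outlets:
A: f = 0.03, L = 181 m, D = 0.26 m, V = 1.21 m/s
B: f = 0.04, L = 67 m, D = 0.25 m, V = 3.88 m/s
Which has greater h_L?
h_L(A) = 1.558 m, h_L(B) = 8.225 m. Answer: B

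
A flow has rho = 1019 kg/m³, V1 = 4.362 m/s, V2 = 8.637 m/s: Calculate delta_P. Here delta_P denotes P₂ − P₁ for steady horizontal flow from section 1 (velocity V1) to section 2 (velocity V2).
Formula: \Delta P = \frac{1}{2} \rho (V_1^2 - V_2^2)
delta_P = 0.5·1019·(4.362² − 8.637²)/1000 = -28.31 kPa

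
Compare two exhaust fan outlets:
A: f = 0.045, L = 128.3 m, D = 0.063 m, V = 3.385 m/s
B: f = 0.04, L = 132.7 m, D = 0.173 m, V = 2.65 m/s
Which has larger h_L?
h_L(A) = 53.52 m, h_L(B) = 10.98 m. Answer: A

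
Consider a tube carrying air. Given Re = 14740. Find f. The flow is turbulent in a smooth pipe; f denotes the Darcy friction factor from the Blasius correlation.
Formula: f = \frac{0.316}{Re^{0.25}}
f = 0.316/14740^0.25 = 0.02868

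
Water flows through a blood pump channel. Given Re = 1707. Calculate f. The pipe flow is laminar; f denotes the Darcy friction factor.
Formula: f = \frac{64}{Re}
f = 64/1707 = 0.03749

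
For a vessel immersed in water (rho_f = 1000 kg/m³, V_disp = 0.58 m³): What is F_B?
Formula: F_B = \rho_f g V_{disp}
F_B = 1000·9.81·0.58 = 5690 N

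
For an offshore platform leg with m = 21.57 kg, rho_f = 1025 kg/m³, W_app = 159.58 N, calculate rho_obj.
Formula: W_{app} = mg\left(1 - \frac{\rho_f}{\rho_{obj}}\right)
Substituting knowns: 159.58 = 21.57·9.81·(1 − 1025/rho_obj)
Solving for rho_obj: rho_obj = 1025/(1 − 159.58/(21.57·9.81)) = 4169 kg/m³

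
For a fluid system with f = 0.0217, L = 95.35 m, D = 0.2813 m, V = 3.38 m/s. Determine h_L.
Formula: h_L = f \frac{L}{D} \frac{V^2}{2g}
h_L = 0.0217·(95.35/0.2813)·3.38²/(2·9.81) = 4.283 m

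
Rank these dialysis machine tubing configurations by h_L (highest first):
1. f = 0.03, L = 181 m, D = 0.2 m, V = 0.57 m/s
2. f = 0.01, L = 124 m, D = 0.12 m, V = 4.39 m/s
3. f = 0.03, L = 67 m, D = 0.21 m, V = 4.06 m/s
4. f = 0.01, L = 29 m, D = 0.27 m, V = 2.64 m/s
Case 1: h_L = 0.4496 m
Case 2: h_L = 10.15 m
Case 3: h_L = 8.041 m
Case 4: h_L = 0.3815 m
Ranking (highest first): 2, 3, 1, 4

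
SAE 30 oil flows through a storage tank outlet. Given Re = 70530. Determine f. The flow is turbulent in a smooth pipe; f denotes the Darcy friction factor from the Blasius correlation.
Formula: f = \frac{0.316}{Re^{0.25}}
f = 0.316/70530^0.25 = 0.01939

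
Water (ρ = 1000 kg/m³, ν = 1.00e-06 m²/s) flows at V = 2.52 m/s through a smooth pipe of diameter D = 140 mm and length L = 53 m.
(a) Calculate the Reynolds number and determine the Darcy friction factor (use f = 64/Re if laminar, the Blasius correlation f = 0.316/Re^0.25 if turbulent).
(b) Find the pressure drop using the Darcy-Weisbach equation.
(a) Re = V·D/ν = 2.52·0.14/1.00e-06 = 352800 → turbulent (Re > 4000); f = 0.316/Re^0.25 = 0.316/352800^0.25 = 0.012966 (Blasius is strictly valid for Re ≲ 1e5; used here as the smooth-pipe estimate the problem specifies)
(b) Darcy-Weisbach: ΔP = f·(L/D)·½ρV²/1000 = 0.012966·(53/0.140)·½·1000·2.52²/1000 = 15.59 kPa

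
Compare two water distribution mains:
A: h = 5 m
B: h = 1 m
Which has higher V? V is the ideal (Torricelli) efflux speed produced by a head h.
V(A) = 9.905 m/s, V(B) = 4.429 m/s. Answer: A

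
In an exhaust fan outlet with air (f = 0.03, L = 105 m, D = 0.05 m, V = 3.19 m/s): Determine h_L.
Formula: h_L = f \frac{L}{D} \frac{V^2}{2g}
h_L = 0.03·(105/0.05)·3.19²/(2·9.81) = 32.68 m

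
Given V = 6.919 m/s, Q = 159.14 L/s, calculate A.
Formula: Q = A V
Substituting knowns: 159.14 = A·6.919·1000
Solving for A: A = (159.14/1000)/6.919 = 0.023 m²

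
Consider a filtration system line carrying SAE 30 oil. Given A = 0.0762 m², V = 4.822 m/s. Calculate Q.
Formula: Q = A V
Q = 0.0762·4.822·1000 = 367.4 L/s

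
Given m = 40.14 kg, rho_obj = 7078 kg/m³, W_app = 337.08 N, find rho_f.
Formula: W_{app} = mg\left(1 - \frac{\rho_f}{\rho_{obj}}\right)
Substituting knowns: 337.08 = 40.14·9.81·(1 − rho_f/7078)
Solving for rho_f: rho_f = 7078·(1 − 337.08/(40.14·9.81)) = 1019 kg/m³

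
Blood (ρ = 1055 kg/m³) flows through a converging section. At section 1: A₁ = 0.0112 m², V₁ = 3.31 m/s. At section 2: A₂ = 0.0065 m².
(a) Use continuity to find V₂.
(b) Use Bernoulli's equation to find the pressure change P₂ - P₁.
(a) Continuity: A₁V₁=A₂V₂ -> V₂=A₁V₁/A₂=0.0112*3.31/0.0065=5.70 m/s
(b) Bernoulli: P₂-P₁=0.5*rho*(V₁^2-V₂^2)/1000=0.5*1055*(3.31^2-5.70^2)/1000=-11.36 kPa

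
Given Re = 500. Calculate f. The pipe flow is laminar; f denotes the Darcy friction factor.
Formula: f = \frac{64}{Re}
f = 64/500 = 0.128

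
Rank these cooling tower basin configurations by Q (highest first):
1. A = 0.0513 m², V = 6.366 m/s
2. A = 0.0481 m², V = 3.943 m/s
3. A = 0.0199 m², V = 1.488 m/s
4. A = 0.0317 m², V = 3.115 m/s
Case 1: Q = 326.6 L/s
Case 2: Q = 189.7 L/s
Case 3: Q = 29.61 L/s
Case 4: Q = 98.75 L/s
Ranking (highest first): 1, 2, 4, 3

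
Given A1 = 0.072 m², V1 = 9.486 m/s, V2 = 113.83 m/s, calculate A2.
Formula: V_2 = \frac{A_1 V_1}{A_2}
Substituting knowns: 113.83 = 0.072·9.486/A2
Solving for A2: A2 = 0.072·9.486/113.83 = 0.006 m²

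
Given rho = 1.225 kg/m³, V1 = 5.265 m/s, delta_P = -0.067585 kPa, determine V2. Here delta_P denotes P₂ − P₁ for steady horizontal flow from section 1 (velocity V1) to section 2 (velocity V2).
Formula: \Delta P = \frac{1}{2} \rho (V_1^2 - V_2^2)
Substituting knowns: -0.067585 = 0.5·1.225·(5.265² − V2²)/1000
Solving for V2: V2 = √(5.265² − 2·(-0.067585·1000)/1.225) = 11.75 m/s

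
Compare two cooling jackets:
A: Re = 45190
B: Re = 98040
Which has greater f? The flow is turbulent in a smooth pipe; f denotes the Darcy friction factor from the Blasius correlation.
f(A) = 0.02167, f(B) = 0.01786. Answer: A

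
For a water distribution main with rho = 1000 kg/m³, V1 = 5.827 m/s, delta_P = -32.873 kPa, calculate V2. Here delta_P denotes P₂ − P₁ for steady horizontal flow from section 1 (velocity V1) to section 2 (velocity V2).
Formula: \Delta P = \frac{1}{2} \rho (V_1^2 - V_2^2)
Substituting knowns: -32.873 = 0.5·1000·(5.827² − V2²)/1000
Solving for V2: V2 = √(5.827² − 2·(-32.873·1000)/1000) = 9.985 m/s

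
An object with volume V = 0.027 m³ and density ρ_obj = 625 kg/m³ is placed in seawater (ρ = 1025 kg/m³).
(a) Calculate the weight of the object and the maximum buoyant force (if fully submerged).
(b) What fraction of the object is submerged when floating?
(a) W=rho_obj*g*V=625*9.81*0.027=165.5 N; F_B(max)=rho*g*V=1025*9.81*0.027=271.5 N
(b) Floating fraction=rho_obj/rho=625/1025=0.610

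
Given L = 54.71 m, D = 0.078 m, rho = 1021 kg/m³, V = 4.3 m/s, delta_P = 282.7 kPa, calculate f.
Formula: \Delta P = f \frac{L}{D} \frac{\rho V^2}{2}
Substituting knowns: 282.7 = f·(54.71/0.078)·0.5·1021·4.3²/1000
Solving for f: f = (282.7·1000)/((54.71/0.078)·0.5·1021·4.3²) = 0.0427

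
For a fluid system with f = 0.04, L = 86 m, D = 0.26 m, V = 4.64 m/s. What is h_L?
Formula: h_L = f \frac{L}{D} \frac{V^2}{2g}
h_L = 0.04·(86/0.26)·4.64²/(2·9.81) = 14.52 m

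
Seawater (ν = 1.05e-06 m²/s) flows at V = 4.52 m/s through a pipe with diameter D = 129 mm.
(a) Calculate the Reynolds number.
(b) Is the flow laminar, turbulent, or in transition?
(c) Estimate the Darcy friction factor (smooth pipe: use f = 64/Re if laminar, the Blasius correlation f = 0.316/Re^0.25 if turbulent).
(a) Re = V·D/ν = 4.52·0.129/1.05e-06 = 555310
(b) Flow regime: turbulent (Re > 4000)
(c) Friction factor: f = 0.316/Re^0.25 = 0.316/555310^0.25 = 0.01158 (Blasius is strictly valid for Re ≲ 1e5; used here as the smooth-pipe estimate the problem specifies)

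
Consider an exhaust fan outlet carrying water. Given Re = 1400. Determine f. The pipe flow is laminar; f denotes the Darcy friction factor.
Formula: f = \frac{64}{Re}
f = 64/1400 = 0.04571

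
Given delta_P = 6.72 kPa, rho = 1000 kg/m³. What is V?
Formula: V = \sqrt{\frac{2 \Delta P}{\rho}}
V = √(2·(6.72·1000)/1000) = 3.666 m/s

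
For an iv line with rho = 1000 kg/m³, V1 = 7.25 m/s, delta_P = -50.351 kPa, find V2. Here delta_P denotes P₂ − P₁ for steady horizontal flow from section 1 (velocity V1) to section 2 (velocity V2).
Formula: \Delta P = \frac{1}{2} \rho (V_1^2 - V_2^2)
Substituting knowns: -50.351 = 0.5·1000·(7.25² − V2²)/1000
Solving for V2: V2 = √(7.25² − 2·(-50.351·1000)/1000) = 12.38 m/s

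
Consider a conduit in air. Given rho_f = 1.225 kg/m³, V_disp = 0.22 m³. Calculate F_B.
Formula: F_B = \rho_f g V_{disp}
F_B = 1.225·9.81·0.22 = 2.644 N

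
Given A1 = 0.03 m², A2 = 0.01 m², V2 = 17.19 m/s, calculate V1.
Formula: V_2 = \frac{A_1 V_1}{A_2}
Substituting knowns: 17.19 = 0.03·V1/0.01
Solving for V1: V1 = 17.19·0.01/0.03 = 5.73 m/s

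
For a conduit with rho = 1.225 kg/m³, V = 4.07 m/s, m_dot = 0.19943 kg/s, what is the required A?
Formula: \dot{m} = \rho A V
Substituting knowns: 0.19943 = 1.225·A·4.07
Solving for A: A = 0.19943/(1.225·4.07) = 0.04 m²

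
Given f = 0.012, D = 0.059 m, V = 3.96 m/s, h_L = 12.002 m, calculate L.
Formula: h_L = f \frac{L}{D} \frac{V^2}{2g}
Substituting knowns: 12.002 = 0.012·(L/0.059)·3.96²/(2·9.81)
Solving for L: L = 12.002·2·9.81·0.059/(0.012·3.96²) = 73.83 m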